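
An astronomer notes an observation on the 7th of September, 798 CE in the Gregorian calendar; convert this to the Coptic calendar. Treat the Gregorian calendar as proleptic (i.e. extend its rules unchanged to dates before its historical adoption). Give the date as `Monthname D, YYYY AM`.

Thout 6, 515 AM

Julian Day Number of the source date = 2012773.
Converting JDN 2012773 to the Coptic calendar gives 6 Thout 515 AM.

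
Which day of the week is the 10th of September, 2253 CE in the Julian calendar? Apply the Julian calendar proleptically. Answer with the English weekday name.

Sunday

Equivalently 25 September 2253 Gregorian, JDN 2544219.
Since JDN mod 7 = 6 (0 = Monday), the day is Sunday.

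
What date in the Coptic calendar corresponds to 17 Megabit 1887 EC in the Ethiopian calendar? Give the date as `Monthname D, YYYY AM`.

The source date corresponds to 25 March 1895 in the Gregorian calendar (JDN 2413278).
That day falls on 17 Paremhat 1611 AM in the Coptic calendar.

Paremhat 17, 1611 AM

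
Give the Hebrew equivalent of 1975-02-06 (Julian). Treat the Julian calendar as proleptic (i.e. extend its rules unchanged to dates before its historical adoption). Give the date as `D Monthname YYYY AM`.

8 Adar 5735 AM

The source date corresponds to 19 February 1975 in the Gregorian calendar (JDN 2442463).
That day falls on 8 Adar 5735 AM in the Hebrew calendar.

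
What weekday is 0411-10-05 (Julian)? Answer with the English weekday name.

This is JDN 1871453 (6 October 411 Gregorian).
Since JDN mod 7 = 3 (0 = Monday), the day is Thursday.

Thursday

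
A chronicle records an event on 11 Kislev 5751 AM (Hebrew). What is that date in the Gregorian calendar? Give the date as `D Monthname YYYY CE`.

Both dates share Julian Day Number 2448224; in the Gregorian calendar that is 28 November 1990 CE.

28 November 1990 CE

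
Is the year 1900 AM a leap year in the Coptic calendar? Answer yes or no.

1900 mod 4 = 0; in the Coptic calendar a year is leap when year mod 4 = 3, so it is a common year.

no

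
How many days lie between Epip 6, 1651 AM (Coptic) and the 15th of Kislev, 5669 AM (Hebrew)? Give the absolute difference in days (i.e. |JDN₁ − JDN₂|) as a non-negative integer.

JDN of the first date = 2427997.
JDN of the second date = 2418285.
|2418285 − 2427997| = 9712.

9712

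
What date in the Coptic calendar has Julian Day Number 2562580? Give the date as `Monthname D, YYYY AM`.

Koiak 21, 2020 AM

JDN 2562580 is 3 January 2304 in the Gregorian calendar.
In the Coptic calendar that day is Koiak 21, 2020 AM.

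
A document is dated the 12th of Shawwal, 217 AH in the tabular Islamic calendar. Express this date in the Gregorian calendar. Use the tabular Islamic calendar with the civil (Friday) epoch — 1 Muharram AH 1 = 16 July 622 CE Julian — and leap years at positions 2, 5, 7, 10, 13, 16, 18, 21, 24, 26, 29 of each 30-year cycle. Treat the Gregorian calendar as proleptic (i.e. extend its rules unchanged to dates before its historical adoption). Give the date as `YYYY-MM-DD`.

0832-11-14

Julian Day Number of the source date = 2025260.
Converting JDN 2025260 to the Gregorian calendar gives 14 November 832 CE.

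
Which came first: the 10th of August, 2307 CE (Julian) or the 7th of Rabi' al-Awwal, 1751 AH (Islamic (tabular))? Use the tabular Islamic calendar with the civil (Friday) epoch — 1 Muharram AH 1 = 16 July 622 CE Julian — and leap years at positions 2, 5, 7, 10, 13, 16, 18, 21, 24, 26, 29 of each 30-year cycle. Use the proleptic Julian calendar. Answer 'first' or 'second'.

first

First date → JDN 2563911; second date → JDN 2568647.
JDN 2563911 < JDN 2568647, so the first date is earlier.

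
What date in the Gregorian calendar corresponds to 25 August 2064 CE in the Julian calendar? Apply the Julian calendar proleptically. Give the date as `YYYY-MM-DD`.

At this point the Julian calendar is 13 days behind the Gregorian.
25 August 2064 Julian + 13 days → 7 September 2064 Gregorian.

2064-09-07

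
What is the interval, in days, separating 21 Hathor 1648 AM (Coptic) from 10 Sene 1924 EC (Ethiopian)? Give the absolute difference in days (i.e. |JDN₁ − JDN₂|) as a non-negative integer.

199

First date → JDN 2426677; second date → JDN 2426876.
The interval is |2426677 − 2426876| = 199 days.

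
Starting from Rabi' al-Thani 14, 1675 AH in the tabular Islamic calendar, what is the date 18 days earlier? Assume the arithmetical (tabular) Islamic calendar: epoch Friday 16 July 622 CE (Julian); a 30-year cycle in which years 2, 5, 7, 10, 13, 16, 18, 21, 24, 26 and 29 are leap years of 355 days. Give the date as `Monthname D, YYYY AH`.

JDN of Rabi' al-Thani 14, 1675 AH = 2541752.
2541752 − 18 = 2541734.
JDN 2541734 in the tabular Islamic calendar is Rabi' al-Awwal 26, 1675 AH.

Rabi' al-Awwal 26, 1675 AH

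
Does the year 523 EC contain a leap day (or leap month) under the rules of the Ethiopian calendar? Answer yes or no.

yes

523 mod 4 = 3; in the Ethiopian calendar a year is leap when year mod 4 = 3, so it is a leap year.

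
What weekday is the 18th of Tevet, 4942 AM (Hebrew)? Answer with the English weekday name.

Saturday

Equivalently 2 January 1182 Gregorian, JDN 2152778.
2152778 ≡ 5 (mod 7); counting from Monday = 0 gives Saturday.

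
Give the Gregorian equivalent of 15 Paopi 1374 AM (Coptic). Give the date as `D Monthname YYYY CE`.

Both dates share Julian Day Number 2326562; in the Gregorian calendar that is 22 October 1657 CE.

22 October 1657 CE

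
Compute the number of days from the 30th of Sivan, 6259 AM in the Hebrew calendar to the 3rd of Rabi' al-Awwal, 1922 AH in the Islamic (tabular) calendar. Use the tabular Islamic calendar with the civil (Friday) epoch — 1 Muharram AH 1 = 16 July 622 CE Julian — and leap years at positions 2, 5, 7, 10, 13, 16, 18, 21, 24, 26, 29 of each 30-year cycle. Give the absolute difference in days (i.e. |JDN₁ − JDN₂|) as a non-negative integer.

First date → JDN 2633990; second date → JDN 2629239.
The interval is |2633990 − 2629239| = 4751 days.

4751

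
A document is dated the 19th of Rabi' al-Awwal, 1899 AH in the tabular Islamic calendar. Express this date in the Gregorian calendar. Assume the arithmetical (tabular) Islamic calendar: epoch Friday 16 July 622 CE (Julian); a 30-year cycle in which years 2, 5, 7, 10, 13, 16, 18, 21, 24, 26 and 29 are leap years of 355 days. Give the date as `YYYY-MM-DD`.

2464-03-28

Julian Day Number of the source date = 2621105.
Converting JDN 2621105 to the Gregorian calendar gives 28 March 2464 CE.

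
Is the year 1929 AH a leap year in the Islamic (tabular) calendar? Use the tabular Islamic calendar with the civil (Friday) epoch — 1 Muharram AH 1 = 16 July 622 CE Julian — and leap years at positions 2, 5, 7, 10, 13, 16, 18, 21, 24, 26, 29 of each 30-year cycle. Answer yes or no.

no

Year 1929 AH is year 9 of its 30-year cycle; leap positions are 2, 5, 7, 10, 13, 16, 18, 21, 24, 26, 29, so it is a common year (354 days).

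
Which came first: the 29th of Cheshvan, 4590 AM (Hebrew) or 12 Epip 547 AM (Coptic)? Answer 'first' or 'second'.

first

The two dates have Julian Day Numbers 2024153 and 2024767 respectively.
Since 2024153 < 2024767, the first date comes first.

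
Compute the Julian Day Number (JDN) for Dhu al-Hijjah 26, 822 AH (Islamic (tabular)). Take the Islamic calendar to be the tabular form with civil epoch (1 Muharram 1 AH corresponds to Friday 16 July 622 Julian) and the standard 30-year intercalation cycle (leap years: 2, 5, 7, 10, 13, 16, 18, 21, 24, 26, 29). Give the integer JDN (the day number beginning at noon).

Equivalently 22 January 1420 (proleptic Gregorian).
JDN 2451545 is 1 January 2000 CE (Gregorian); the target day is −211820 days from there, so JDN = 2239725.

2239725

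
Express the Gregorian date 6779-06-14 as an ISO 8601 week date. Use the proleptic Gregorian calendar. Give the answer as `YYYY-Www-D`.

6779-W24-4

The weekday is Thursday (ISO weekday 4).
That Thursday belongs to ISO week 24 of ISO year 6779.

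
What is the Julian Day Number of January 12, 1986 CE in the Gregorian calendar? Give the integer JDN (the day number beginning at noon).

2446443

JDN 2400001 is 17 November 1858 CE (Gregorian), MJD 0; the target day is +46442 days from there, so JDN = 2446443.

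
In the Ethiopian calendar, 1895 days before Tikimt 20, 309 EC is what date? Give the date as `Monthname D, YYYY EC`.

Nehase 17, 303 EC

JDN of Tikimt 20, 309 EC = 1836767.
1836767 − 1895 = 1834872.
JDN 1834872 in the Ethiopian calendar is Nehase 17, 303 EC.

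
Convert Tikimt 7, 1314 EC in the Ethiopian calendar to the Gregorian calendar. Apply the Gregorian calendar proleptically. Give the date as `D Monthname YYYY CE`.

12 October 1321 CE

Julian Day Number of the source date = 2203830.
Converting JDN 2203830 to the Gregorian calendar gives 12 October 1321 CE.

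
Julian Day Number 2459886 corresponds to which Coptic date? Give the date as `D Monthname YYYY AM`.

JDN 2459886 is 2 November 2022 in the Gregorian calendar.
In the Coptic calendar that day is 23 Paopi 1739 AM.

23 Paopi 1739 AM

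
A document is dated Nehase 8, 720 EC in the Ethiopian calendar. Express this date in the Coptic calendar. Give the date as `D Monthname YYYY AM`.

8 Mesori 444 AM

Both dates share Julian Day Number 1987173; in the Coptic calendar that is 8 Mesori 444 AM.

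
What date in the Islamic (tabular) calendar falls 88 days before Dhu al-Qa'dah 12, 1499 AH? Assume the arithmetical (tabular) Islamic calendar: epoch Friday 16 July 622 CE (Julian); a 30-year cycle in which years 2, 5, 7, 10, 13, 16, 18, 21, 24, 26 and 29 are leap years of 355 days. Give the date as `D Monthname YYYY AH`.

JDN of Dhu al-Qa'dah 12, 1499 AH = 2479587.
2479587 − 88 = 2479499.
JDN 2479499 in the tabular Islamic calendar is 12 Sha'ban 1499 AH.

12 Sha'ban 1499 AH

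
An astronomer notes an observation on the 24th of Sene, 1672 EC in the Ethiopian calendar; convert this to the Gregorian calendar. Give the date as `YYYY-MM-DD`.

1680-06-28

Both dates share Julian Day Number 2334847; in the Gregorian calendar that is 28 June 1680 CE.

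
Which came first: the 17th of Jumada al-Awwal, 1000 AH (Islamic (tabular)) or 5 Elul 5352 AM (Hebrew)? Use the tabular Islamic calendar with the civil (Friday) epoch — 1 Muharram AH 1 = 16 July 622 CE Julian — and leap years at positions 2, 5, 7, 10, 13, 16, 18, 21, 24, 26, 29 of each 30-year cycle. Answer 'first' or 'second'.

first

Converting both to JDN: 2302586 vs 2302751; the smaller is the first.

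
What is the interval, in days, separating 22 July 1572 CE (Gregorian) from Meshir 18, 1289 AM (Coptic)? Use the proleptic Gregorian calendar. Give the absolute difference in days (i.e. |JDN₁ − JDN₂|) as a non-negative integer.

First date → JDN 2295424; second date → JDN 2295639.
The interval is |2295424 − 2295639| = 215 days.

215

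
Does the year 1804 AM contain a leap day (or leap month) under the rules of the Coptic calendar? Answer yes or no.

no

1804 mod 4 = 0; in the Coptic calendar a year is leap when year mod 4 = 3, so it is a common year.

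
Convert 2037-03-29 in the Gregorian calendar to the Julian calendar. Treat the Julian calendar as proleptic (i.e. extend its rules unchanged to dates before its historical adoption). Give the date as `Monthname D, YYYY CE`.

For dates in this range the Gregorian date is 13 days ahead of the Julian.
29 March 2037 Gregorian − 13 days → 16 March 2037 Julian.

March 16, 2037 CE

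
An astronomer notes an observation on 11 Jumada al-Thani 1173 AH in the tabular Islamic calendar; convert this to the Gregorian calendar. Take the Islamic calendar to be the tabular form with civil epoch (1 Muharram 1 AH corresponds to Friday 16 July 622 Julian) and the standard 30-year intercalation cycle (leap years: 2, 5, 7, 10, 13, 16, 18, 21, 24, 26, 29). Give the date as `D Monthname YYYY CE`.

Julian Day Number of the source date = 2363916.
Converting JDN 2363916 to the Gregorian calendar gives 30 January 1760 CE.

30 January 1760 CE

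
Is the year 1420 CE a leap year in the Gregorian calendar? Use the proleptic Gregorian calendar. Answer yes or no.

1420 is divisible by 4 and not by 100, so it is a leap year.

yes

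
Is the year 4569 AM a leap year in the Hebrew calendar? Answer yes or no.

no

Hebrew year 4569 is year 9 of its 19-year Metonic cycle; leap years are at positions 3, 6, 8, 11, 14, 17, 19, so it is a common year (12 months).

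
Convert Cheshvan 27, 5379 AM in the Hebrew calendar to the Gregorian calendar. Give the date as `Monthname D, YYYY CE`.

November 15, 1618 CE

Julian Day Number of the source date = 2312341.
Converting JDN 2312341 to the Gregorian calendar gives 15 November 1618 CE.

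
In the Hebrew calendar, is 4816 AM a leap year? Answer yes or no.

Hebrew year 4816 is year 9 of its 19-year Metonic cycle; leap years are at positions 3, 6, 8, 11, 14, 17, 19, so it is a common year (12 months).

no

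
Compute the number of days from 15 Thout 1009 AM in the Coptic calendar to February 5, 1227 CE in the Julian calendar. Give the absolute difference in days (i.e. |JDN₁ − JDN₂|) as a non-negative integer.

23961

JDN of the first date = 2193216.
JDN of the second date = 2169255.
|2169255 − 2193216| = 23961.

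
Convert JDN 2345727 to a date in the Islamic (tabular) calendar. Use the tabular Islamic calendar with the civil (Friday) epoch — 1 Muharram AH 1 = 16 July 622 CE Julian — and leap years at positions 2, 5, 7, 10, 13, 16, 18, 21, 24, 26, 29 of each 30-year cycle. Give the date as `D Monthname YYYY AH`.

13 Safar 1122 AH

JDN 2345727 is 13 April 1710 in the Gregorian calendar.
In the tabular Islamic calendar that day is 13 Safar 1122 AH.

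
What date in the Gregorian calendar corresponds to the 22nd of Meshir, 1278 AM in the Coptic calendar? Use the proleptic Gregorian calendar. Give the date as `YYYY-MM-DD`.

Both dates share Julian Day Number 2291625; in the Gregorian calendar that is 26 February 1562 CE.

1562-02-26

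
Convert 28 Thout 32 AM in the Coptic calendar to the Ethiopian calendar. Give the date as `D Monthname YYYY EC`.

28 Meskerem 308 EC

Julian Day Number of the source date = 1836380.
Converting JDN 1836380 to the Ethiopian calendar gives 28 Meskerem 308 EC.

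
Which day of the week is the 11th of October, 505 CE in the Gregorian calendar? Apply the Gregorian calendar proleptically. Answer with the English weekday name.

Sunday

JDN 1905791 mod 7 = 6, and JDN 0 was a Monday, so this is a Sunday.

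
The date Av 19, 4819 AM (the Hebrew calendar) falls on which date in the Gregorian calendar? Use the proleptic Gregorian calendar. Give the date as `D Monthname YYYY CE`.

Both dates share Julian Day Number 2108070; in the Gregorian calendar that is 7 August 1059 CE.

7 August 1059 CE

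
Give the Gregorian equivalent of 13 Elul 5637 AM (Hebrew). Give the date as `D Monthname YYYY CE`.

22 August 1877 CE

Julian Day Number of the source date = 2406854.
Converting JDN 2406854 to the Gregorian calendar gives 22 August 1877 CE.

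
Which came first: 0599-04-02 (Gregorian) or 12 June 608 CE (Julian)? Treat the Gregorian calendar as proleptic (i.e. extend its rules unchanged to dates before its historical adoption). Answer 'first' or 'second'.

first

First date → JDN 1939932; second date → JDN 1943293.
JDN 1939932 < JDN 1943293, so the first date is earlier.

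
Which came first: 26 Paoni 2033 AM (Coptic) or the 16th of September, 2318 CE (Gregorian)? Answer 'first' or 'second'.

first

The two dates have Julian Day Numbers 2567513 and 2567950 respectively.
Since 2567513 < 2567950, the first date comes first.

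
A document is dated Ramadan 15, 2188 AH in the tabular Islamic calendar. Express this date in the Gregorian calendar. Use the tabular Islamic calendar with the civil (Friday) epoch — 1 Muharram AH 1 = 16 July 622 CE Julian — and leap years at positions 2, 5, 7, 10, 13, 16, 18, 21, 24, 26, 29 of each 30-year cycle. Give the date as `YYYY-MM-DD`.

2745-02-09

Julian Day Number of the source date = 2723690.
Converting JDN 2723690 to the Gregorian calendar gives 9 February 2745 CE.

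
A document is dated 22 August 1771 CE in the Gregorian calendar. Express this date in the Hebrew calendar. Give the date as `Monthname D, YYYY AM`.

Elul 12, 5531 AM

Both dates share Julian Day Number 2368138; in the Hebrew calendar that is 12 Elul 5531 AM.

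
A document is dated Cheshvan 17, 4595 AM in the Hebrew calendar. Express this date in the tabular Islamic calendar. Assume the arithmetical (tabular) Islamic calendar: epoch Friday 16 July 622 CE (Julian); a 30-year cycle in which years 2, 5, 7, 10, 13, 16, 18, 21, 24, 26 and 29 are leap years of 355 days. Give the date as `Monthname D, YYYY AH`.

Shawwal 15, 219 AH

Julian Day Number of the source date = 2025972.
Converting JDN 2025972 to the tabular Islamic calendar gives 15 Shawwal 219 AH.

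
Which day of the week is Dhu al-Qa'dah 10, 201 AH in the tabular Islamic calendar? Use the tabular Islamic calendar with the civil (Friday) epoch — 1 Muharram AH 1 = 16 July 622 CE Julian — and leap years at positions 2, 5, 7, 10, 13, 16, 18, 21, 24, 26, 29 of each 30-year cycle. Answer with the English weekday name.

Saturday

This is JDN 2019617 (3 June 817 Gregorian).
JDN 2019617 mod 7 = 5, and JDN 0 was a Monday, so this is a Saturday.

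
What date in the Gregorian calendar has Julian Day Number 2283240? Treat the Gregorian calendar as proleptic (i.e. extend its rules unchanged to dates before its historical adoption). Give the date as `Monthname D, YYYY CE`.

Counting from JDN 2299161 = 15 Oct 1582 gives an offset of -15921 days.

March 14, 1539 CE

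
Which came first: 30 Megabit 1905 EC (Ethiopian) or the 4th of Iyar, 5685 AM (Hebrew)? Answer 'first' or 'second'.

Converting both to JDN: 2419866 vs 2424269; the smaller is the first.

first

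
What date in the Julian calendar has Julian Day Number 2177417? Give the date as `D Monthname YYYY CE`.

The proleptic Gregorian equivalent of JDN 2177417 is 18 June 1249.
In the Julian calendar that day is 11 June 1249 CE.

11 June 1249 CE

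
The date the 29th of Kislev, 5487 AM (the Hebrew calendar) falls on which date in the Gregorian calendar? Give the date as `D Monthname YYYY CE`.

Both dates share Julian Day Number 2351825; in the Gregorian calendar that is 23 December 1726 CE.

23 December 1726 CE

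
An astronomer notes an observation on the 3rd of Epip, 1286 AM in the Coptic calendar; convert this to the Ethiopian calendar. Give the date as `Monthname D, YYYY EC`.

Hamle 3, 1562 EC

Julian Day Number of the source date = 2294678.
Converting JDN 2294678 to the Ethiopian calendar gives 3 Hamle 1562 EC.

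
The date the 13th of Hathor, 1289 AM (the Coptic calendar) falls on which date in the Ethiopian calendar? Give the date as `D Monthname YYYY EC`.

The source date corresponds to 19 November 1572 in the proleptic Gregorian calendar (JDN 2295544).
That day falls on 13 Hidar 1565 EC in the Ethiopian calendar.

13 Hidar 1565 EC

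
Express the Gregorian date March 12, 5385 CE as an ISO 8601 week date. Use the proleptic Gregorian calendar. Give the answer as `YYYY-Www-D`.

5385-W10-6

The weekday is Saturday (ISO weekday 6).
That Saturday belongs to ISO week 10 of ISO year 5385.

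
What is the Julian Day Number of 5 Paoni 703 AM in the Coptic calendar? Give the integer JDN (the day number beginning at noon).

Equivalently 4 June 987 (proleptic Gregorian).
JDN 2400001 is 17 November 1858 CE (Gregorian), MJD 0; the target day is −318292 days from there, so JDN = 2081709.

2081709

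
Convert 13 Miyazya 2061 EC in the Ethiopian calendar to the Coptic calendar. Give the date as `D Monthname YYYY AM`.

The source date corresponds to 21 April 2069 in the Gregorian calendar (JDN 2476858).
That day falls on 13 Parmouti 1785 AM in the Coptic calendar.

13 Parmouti 1785 AM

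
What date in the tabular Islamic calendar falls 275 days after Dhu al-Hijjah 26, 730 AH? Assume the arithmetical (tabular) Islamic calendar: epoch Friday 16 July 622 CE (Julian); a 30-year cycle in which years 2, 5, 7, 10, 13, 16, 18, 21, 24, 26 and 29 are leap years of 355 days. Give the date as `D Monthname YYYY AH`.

The starting date is JDN 2207123; 2207123 + 275 = 2207398.
JDN 2207398 corresponds to 5 Shawwal 731 AH.

5 Shawwal 731 AH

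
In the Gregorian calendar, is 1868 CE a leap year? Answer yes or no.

yes

1868 is divisible by 4 and not by 100, so it is a leap year.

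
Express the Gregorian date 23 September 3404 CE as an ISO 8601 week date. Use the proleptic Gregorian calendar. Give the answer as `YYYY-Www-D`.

The weekday is Sunday (ISO weekday 7).
That Sunday belongs to ISO week 38 of ISO year 3404.

3404-W38-7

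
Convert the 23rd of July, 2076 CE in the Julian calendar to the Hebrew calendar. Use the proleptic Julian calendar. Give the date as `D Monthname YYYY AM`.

The source date corresponds to 5 August 2076 in the Gregorian calendar (JDN 2479521).
That day falls on 6 Av 5836 AM in the Hebrew calendar.

6 Av 5836 AM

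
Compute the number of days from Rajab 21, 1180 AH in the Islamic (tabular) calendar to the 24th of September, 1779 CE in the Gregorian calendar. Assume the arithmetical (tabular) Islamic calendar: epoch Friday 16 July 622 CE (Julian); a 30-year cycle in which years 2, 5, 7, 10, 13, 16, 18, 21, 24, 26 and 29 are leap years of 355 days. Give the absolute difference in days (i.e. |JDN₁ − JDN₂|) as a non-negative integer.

First date → JDN 2366435; second date → JDN 2371093.
The interval is |2366435 − 2371093| = 4658 days.

4658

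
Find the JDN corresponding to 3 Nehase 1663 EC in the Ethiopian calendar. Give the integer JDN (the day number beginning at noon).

Equivalently 6 August 1671 (Gregorian).
JDN 2451545 is 1 January 2000 CE (Gregorian); the target day is −119947 days from there, so JDN = 2331598.

2331598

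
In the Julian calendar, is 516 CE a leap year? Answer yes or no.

516 mod 4 = 0, so it is a leap year in the Julian calendar.

yes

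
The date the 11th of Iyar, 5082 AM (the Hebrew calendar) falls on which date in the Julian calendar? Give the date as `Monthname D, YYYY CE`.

April 29, 1322 CE

The source date corresponds to 7 May 1322 in the proleptic Gregorian calendar (JDN 2204037).
That day falls on 29 April 1322 CE in the Julian calendar.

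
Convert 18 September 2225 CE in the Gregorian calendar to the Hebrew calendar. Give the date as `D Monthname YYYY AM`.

Both dates share Julian Day Number 2533985; in the Hebrew calendar that is 15 Elul 5985 AM.

15 Elul 5985 AM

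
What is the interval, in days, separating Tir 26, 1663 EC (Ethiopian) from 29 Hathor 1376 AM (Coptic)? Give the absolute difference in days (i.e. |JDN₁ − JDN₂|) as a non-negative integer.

4074

JDN of the first date = 2331411.
JDN of the second date = 2327337.
|2327337 − 2331411| = 4074.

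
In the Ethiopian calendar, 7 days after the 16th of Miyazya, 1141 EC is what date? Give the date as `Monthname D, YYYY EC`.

Miyazya 23, 1141 EC

Counting 7 days forward from JDN 2140831 reaches JDN 2140838, which is Miyazya 23, 1141 EC.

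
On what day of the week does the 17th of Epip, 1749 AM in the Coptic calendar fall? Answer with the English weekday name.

In the Gregorian calendar this is 24 July 2033 (JDN 2463803).
Since JDN mod 7 = 6 (0 = Monday), the day is Sunday.

Sunday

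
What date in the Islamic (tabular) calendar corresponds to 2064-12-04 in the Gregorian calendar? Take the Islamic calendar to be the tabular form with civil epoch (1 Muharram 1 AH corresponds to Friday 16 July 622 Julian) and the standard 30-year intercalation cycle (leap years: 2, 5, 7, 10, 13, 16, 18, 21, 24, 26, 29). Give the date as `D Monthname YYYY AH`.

Both dates share Julian Day Number 2475259; in the tabular Islamic calendar that is 24 Sha'ban 1487 AH.

24 Sha'ban 1487 AH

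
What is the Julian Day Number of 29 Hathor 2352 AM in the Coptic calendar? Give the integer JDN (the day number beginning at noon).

In the Gregorian calendar the same day is 14 December 2635.
JDN 2400001 is 17 November 1858 CE (Gregorian), MJD 0; the target day is +283820 days from there, so JDN = 2683821.

2683821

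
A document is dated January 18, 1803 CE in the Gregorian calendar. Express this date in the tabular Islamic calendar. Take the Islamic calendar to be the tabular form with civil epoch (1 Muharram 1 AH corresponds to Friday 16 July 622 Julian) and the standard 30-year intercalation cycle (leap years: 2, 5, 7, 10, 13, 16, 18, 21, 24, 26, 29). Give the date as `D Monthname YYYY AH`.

Julian Day Number of the source date = 2379609.
Converting JDN 2379609 to the tabular Islamic calendar gives 24 Ramadan 1217 AH.

24 Ramadan 1217 AH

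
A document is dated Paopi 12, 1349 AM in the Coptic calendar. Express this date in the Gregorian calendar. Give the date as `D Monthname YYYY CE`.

Julian Day Number of the source date = 2317428.
Converting JDN 2317428 to the Gregorian calendar gives 19 October 1632 CE.

19 October 1632 CE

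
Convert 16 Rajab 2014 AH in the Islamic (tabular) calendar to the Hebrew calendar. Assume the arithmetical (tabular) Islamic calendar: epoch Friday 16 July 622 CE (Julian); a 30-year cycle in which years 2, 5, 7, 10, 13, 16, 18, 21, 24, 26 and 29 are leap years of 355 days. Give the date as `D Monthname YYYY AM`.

The source date corresponds to 17 February 2576 in the Gregorian calendar (JDN 2661972).
That day falls on 15 Shevat 6336 AM in the Hebrew calendar.

15 Shevat 6336 AM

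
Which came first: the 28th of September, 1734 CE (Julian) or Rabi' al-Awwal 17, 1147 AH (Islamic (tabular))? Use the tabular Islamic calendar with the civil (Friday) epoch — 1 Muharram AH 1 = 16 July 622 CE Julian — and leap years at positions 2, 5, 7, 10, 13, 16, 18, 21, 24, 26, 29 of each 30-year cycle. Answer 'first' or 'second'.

First date → JDN 2354672; second date → JDN 2354619.
JDN 2354619 < JDN 2354672, so the second date is earlier.

second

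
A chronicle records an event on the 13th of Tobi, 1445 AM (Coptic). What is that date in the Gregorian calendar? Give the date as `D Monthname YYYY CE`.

19 January 1729 CE

Julian Day Number of the source date = 2352583.
Converting JDN 2352583 to the Gregorian calendar gives 19 January 1729 CE.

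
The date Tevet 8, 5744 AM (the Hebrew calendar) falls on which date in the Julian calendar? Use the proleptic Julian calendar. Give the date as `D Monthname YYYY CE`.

1 December 1983 CE

Both dates share Julian Day Number 2445683; in the Julian calendar that is 1 December 1983 CE.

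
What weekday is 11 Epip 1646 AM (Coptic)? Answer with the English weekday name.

In the Gregorian calendar this is 18 July 1930 (JDN 2426176).
Since JDN mod 7 = 4 (0 = Monday), the day is Friday.

Friday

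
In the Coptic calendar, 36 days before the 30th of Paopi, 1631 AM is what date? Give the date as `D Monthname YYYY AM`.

24 Thout 1631 AM

JDN of the 30th of Paopi, 1631 AM = 2420446.
2420446 − 36 = 2420410.
JDN 2420410 in the Coptic calendar is 24 Thout 1631 AM.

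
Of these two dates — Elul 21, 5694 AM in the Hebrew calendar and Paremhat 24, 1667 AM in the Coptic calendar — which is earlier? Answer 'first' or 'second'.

Converting both to JDN: 2427682 vs 2433739; the smaller is the first.

first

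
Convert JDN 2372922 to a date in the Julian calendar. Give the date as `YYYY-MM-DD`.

1784-09-15

JDN 2372922 is 26 September 1784 in the Gregorian calendar.
In the Julian calendar that day is 1784-09-15.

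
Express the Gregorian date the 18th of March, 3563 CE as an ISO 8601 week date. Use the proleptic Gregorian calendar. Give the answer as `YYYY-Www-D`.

The weekday is Monday (ISO weekday 1).
That Monday belongs to ISO week 12 of ISO year 3563.

3563-W12-1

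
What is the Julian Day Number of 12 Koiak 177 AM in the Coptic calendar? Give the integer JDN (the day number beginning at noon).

1889415

Equivalently 9 December 460 (proleptic Gregorian).
JDN 2299161 is 15 October 1582 CE (Gregorian); the target day is −409746 days from there, so JDN = 1889415.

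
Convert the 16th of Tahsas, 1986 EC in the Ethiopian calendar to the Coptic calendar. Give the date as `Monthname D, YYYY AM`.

Koiak 16, 1710 AM

The source date corresponds to 25 December 1993 in the Gregorian calendar (JDN 2449347).
That day falls on 16 Koiak 1710 AM in the Coptic calendar.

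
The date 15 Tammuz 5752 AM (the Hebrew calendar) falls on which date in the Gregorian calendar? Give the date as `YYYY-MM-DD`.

Julian Day Number of the source date = 2448820.
Converting JDN 2448820 to the Gregorian calendar gives 16 July 1992 CE.

1992-07-16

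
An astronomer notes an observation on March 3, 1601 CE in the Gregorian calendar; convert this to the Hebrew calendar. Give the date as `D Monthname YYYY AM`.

Julian Day Number of the source date = 2305875.
Converting JDN 2305875 to the Hebrew calendar gives 29 Adar I 5361 AM.

29 Adar I 5361 AM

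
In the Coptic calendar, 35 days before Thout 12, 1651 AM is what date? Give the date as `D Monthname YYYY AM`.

JDN of Thout 12, 1651 AM = 2427703.
2427703 − 35 = 2427668.
JDN 2427668 in the Coptic calendar is 12 Mesori 1650 AM.

12 Mesori 1650 AM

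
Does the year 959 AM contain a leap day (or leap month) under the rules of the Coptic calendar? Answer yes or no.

959 mod 4 = 3; in the Coptic calendar a year is leap when year mod 4 = 3, so it is a leap year.

yes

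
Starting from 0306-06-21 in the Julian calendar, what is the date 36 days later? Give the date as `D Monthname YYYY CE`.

JDN of 0306-06-21 = 1832996.
1832996 + 36 = 1833032.
JDN 1833032 in the Julian calendar is 27 July 306 CE.

27 July 306 CE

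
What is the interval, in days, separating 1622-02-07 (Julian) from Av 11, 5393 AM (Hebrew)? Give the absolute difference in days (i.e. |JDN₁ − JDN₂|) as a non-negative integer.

4169

First date → JDN 2313531; second date → JDN 2317700.
The interval is |2313531 − 2317700| = 4169 days.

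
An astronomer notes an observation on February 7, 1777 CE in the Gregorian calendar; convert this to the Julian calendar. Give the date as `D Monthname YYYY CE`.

The Julian–Gregorian offset here is 11 days (Julian trailing).
7 February 1777 Gregorian − 11 days → 27 January 1777 Julian.

27 January 1777 CE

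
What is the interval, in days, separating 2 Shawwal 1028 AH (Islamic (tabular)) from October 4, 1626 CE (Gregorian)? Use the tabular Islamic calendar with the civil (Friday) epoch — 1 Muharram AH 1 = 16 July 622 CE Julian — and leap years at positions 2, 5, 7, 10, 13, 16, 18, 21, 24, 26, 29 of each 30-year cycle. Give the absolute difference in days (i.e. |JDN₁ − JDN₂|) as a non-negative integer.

2579

JDN of the first date = 2312642.
JDN of the second date = 2315221.
|2315221 − 2312642| = 2579.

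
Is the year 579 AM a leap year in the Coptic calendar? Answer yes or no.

yes

579 mod 4 = 3; in the Coptic calendar a year is leap when year mod 4 = 3, so it is a leap year.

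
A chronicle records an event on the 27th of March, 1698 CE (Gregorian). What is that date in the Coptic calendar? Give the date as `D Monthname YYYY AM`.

Julian Day Number of the source date = 2341328.
Converting JDN 2341328 to the Coptic calendar gives 21 Paremhat 1414 AM.

21 Paremhat 1414 AM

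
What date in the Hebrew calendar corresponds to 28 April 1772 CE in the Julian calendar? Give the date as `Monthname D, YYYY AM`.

Julian Day Number of the source date = 2368399.
Converting JDN 2368399 to the Hebrew calendar gives 6 Iyar 5532 AM.

Iyar 6, 5532 AM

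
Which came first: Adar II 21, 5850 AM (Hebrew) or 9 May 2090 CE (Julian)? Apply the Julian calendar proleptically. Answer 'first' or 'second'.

The two dates have Julian Day Numbers 2484499 and 2484559 respectively.
Since 2484499 < 2484559, the first date comes first.

first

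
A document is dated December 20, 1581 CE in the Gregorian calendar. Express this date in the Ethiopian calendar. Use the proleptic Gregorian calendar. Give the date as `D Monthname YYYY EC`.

14 Tahsas 1574 EC

Julian Day Number of the source date = 2298862.
Converting JDN 2298862 to the Ethiopian calendar gives 14 Tahsas 1574 EC.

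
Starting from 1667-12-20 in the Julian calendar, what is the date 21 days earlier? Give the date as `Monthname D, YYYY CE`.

November 29, 1667 CE

JDN of 1667-12-20 = 2330283.
2330283 − 21 = 2330262.
JDN 2330262 in the Julian calendar is November 29, 1667 CE.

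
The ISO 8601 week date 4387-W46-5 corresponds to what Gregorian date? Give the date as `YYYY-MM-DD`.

4387-11-13

ISO week 1 of 4387 is the week containing the first Thursday of 4387.
Week 46, day 5 (Friday) lands on 4387-11-13.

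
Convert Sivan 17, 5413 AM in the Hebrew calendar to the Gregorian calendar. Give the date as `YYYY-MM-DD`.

Both dates share Julian Day Number 2324969; in the Gregorian calendar that is 12 June 1653 CE.

1653-06-12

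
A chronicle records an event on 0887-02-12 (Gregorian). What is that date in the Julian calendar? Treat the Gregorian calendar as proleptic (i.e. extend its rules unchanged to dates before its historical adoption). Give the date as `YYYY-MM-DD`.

0887-02-08

The Julian–Gregorian offset here is 4 days (Julian trailing).
12 February 887 Gregorian − 4 days → 8 February 887 Julian.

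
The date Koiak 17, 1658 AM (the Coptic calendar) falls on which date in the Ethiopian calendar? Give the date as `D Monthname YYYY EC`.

17 Tahsas 1934 EC

Julian Day Number of the source date = 2430355.
Converting JDN 2430355 to the Ethiopian calendar gives 17 Tahsas 1934 EC.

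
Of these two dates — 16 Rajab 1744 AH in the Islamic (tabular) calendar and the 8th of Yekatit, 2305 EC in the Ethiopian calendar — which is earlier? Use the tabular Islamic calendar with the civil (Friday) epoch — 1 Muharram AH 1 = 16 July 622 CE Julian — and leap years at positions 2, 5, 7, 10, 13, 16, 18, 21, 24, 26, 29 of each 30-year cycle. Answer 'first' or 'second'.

The two dates have Julian Day Numbers 2566293 and 2565914 respectively.
Since 2565914 < 2566293, the second date comes first.

second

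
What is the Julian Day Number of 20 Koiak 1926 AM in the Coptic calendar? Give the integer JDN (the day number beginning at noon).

In the Gregorian calendar the same day is 31 December 2209.
JDN 2451545 is 1 January 2000 CE (Gregorian); the target day is +76700 days from there, so JDN = 2528245.

2528245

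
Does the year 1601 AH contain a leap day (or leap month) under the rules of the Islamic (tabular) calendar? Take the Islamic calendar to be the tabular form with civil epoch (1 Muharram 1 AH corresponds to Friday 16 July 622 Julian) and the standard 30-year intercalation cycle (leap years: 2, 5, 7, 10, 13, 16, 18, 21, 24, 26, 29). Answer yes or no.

no

Year 1601 AH is year 11 of its 30-year cycle; leap positions are 2, 5, 7, 10, 13, 16, 18, 21, 24, 26, 29, so it is a common year (354 days).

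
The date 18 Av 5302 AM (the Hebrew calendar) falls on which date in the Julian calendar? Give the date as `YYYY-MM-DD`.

Both dates share Julian Day Number 2284485; in the Julian calendar that is 31 July 1542 CE.

1542-07-31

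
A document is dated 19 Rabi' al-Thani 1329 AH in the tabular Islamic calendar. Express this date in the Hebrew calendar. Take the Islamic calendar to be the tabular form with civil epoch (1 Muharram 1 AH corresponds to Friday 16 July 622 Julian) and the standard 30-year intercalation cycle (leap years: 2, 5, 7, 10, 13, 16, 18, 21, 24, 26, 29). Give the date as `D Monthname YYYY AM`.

21 Nisan 5671 AM

The source date corresponds to 19 April 1911 in the Gregorian calendar (JDN 2419146).
That day falls on 21 Nisan 5671 AM in the Hebrew calendar.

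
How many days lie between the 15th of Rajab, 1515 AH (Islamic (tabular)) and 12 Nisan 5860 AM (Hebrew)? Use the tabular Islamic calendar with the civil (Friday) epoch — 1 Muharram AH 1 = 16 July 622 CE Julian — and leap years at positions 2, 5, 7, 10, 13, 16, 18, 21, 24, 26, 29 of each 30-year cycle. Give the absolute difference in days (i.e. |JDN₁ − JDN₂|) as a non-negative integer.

JDN of the first date = 2485142.
JDN of the second date = 2488180.
|2488180 − 2485142| = 3038.

3038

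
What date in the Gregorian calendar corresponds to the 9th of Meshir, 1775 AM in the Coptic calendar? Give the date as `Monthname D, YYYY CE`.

February 16, 2059 CE

Both dates share Julian Day Number 2473141; in the Gregorian calendar that is 16 February 2059 CE.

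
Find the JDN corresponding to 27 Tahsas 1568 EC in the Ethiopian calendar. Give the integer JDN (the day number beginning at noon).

Equivalently 3 January 1576 (proleptic Gregorian).
JDN 2400001 is 17 November 1858 CE (Gregorian), MJD 0; the target day is −103317 days from there, so JDN = 2296684.

2296684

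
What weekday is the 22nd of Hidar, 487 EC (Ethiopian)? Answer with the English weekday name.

In the proleptic Gregorian calendar this is 19 November 494 (JDN 1901813).
Since JDN mod 7 = 4 (0 = Monday), the day is Friday.

Friday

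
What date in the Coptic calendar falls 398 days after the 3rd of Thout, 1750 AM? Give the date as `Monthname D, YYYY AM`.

Counting 398 days forward from JDN 2463854 reaches JDN 2464252, which is Paopi 6, 1751 AM.

Paopi 6, 1751 AM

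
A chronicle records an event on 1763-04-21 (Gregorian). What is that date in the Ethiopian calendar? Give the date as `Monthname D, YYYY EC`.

Julian Day Number of the source date = 2365093.
Converting JDN 2365093 to the Ethiopian calendar gives 15 Miyazya 1755 EC.

Miyazya 15, 1755 EC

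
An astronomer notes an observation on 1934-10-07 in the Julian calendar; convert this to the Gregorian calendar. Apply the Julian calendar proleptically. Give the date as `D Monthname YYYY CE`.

20 October 1934 CE

The Julian–Gregorian offset here is 13 days (Julian trailing).
7 October 1934 Julian + 13 days → 20 October 1934 Gregorian.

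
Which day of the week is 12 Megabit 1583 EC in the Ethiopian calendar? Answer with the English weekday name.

In the Gregorian calendar this is 18 March 1591 (JDN 2302237).
Since JDN mod 7 = 0 (0 = Monday), the day is Monday.

Monday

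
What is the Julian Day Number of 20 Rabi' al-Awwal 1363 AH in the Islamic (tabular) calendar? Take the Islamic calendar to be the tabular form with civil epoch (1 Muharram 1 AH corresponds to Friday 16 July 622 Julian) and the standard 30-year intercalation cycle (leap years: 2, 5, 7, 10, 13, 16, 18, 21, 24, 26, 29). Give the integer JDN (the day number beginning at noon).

2431165

Equivalently 15 March 1944 (Gregorian).
JDN 2400001 is 17 November 1858 CE (Gregorian), MJD 0; the target day is +31164 days from there, so JDN = 2431165.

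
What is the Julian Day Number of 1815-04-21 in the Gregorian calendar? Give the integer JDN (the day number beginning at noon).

JDN 2451545 is 1 January 2000 CE (Gregorian); the target day is −67460 days from there, so JDN = 2384085.

2384085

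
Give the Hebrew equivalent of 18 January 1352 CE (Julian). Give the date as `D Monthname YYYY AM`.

The source date corresponds to 26 January 1352 in the proleptic Gregorian calendar (JDN 2214893).
That day falls on 1 Shevat 5112 AM in the Hebrew calendar.

1 Shevat 5112 AM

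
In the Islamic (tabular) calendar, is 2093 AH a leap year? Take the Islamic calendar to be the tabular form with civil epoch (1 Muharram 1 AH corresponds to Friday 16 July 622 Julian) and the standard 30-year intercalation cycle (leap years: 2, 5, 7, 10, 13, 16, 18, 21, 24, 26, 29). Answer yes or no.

Year 2093 AH is year 23 of its 30-year cycle; leap positions are 2, 5, 7, 10, 13, 16, 18, 21, 24, 26, 29, so it is a common year (354 days).

no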